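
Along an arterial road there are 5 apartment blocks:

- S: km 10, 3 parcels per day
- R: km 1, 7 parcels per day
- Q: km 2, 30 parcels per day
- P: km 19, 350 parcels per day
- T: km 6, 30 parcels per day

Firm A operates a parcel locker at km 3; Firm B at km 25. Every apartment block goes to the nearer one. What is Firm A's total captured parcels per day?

The indifferent point is the midpoint (3+25)/2 = 14; apartment blocks left of it (closer to Firm A at 3) go to Firm A, those right go to Firm B.
  R at 1 (w=7) → Firm A
  Q at 2 (w=30) → Firm A
  T at 6 (w=30) → Firm A
  S at 10 (w=3) → Firm A
  P at 19 (w=350) → Firm B
Firm A captures 70; Firm B captures 350.

70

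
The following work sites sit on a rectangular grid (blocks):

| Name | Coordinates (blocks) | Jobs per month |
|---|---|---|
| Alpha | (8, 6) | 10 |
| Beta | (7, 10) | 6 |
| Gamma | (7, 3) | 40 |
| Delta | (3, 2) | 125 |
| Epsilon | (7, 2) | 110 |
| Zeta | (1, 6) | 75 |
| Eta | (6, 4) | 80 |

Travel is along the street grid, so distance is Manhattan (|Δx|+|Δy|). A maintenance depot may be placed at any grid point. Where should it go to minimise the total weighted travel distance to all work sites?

Manhattan distance separates: Σwᵢ(|x−xᵢ|+|y−yᵢ|) = Σwᵢ|x−xᵢ| + Σwᵢ|y−yᵢ|, so x and y are optimised independently as 1-D weighted medians.
Total weight W = 446; half = 223.
x-coordinate, sorted with cumulative weight:
  x=1 (Zeta, w=75) cum 75
  x=3 (Delta, w=125) cum 200
  x=6 (Eta, w=80) cum 280  ← median
  x=7 (Beta, w=6) cum 286
  x=7 (Gamma, w=40) cum 326
  x=7 (Epsilon, w=110) cum 436
  x=8 (Alpha, w=10) cum 446
⇒ x* = 6
y-coordinate, sorted with cumulative weight:
  y=2 (Delta, w=125) cum 125
  y=2 (Epsilon, w=110) cum 235  ← median
  y=3 (Gamma, w=40) cum 275
  y=4 (Eta, w=80) cum 355
  y=6 (Alpha, w=10) cum 365
  y=6 (Zeta, w=75) cum 440
  y=10 (Beta, w=6) cum 446
⇒ y* = 2

(6, 2)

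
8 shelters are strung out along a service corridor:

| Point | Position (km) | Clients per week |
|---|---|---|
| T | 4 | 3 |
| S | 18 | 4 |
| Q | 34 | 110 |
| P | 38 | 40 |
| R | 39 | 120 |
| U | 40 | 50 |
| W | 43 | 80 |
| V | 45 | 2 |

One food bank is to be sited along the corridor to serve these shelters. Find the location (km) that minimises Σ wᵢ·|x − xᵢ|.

For a sum of weighted absolute distances on a line, the optimum is the weighted median (not the mean). Total weight W = 409; half-weight = 204.5.
Sort by position and accumulate weight:
  km 4 (T, w=3) → cum 3
  km 18 (S, w=4) → cum 7
  km 34 (Q, w=110) → cum 117
  km 38 (P, w=40) → cum 157
  km 39 (R, w=120) → cum 277  ≥ 204.5 → median here
  km 40 (U, w=50) → cum 327
  km 43 (W, w=80) → cum 407
  km 45 (V, w=2) → cum 409
Optimal location: km 39.

x = 39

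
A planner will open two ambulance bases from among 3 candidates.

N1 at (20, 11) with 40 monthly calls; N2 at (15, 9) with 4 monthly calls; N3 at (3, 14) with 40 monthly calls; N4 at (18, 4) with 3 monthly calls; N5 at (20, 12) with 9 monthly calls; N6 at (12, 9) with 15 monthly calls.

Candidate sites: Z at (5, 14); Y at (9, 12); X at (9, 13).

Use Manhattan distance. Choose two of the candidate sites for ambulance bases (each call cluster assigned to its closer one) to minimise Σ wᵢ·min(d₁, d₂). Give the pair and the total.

Evaluate every pair (each demand assigned to the nearer of the two):
  {Z, Y}: total = 836
  {Z, X}: total = 907
  {Y, X}: total = 1036
Best pair: {Z, Y} with total 836.

{Z, Y}, total 836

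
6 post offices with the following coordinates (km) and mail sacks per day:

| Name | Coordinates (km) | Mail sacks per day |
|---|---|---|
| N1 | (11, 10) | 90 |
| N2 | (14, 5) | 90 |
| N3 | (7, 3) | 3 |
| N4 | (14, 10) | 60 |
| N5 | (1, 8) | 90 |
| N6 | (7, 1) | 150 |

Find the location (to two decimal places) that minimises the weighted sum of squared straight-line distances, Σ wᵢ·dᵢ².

The minimiser of Σwᵢ‖p−pᵢ‖² is the weighted centroid p* = (Σwᵢpᵢ)/(Σwᵢ).
Σwᵢ = 483.
Σwᵢxᵢ = 90·11 + 90·14 + 3·7 + 60·14 + 90·1 + 150·7 = 4251.
Σwᵢyᵢ = 90·10 + 90·5 + 3·3 + 60·10 + 90·8 + 150·1 = 2829.
x* = 4251/483 = 8.80, y* = 2829/483 = 5.86.

(8.80, 5.86)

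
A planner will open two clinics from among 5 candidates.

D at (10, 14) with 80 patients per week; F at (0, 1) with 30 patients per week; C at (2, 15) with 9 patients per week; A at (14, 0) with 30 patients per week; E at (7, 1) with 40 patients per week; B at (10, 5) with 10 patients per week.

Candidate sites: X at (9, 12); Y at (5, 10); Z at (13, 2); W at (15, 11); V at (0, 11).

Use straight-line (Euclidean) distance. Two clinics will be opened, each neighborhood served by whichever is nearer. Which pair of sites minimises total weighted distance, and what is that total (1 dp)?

Evaluate every pair (each demand assigned to the nearer of the two):
  {X, Z}: total = 991.4
  {Y, Z}: total = 1226.4
  {Z, W}: total = 1332.9
  {X, Y}: total = 1369.7
  {X, V}: total = 1427.1
  {X, W}: total = 1523.1
  {Z, V}: total = 1528.3
  {Y, W}: total = 1598.7
  {Y, V}: total = 1695.6
  {W, V}: total = 1704.5
Best pair: {X, Z} with total 991.4.

{X, Z}, total 991.4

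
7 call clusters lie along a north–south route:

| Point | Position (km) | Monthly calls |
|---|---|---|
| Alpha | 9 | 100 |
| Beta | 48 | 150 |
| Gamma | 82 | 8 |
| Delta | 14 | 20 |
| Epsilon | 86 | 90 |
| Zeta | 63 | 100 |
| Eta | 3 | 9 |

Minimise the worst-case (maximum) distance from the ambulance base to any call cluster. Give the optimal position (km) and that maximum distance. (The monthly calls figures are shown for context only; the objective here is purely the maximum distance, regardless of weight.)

location 44.5, max distance 41.5

The 1-center on a line is the midpoint of the two extreme points: leftmost at 3, rightmost at 86.
Optimal location = (3 + 86)/2 = 44.5; maximum distance = (86 − 3)/2 = 41.5.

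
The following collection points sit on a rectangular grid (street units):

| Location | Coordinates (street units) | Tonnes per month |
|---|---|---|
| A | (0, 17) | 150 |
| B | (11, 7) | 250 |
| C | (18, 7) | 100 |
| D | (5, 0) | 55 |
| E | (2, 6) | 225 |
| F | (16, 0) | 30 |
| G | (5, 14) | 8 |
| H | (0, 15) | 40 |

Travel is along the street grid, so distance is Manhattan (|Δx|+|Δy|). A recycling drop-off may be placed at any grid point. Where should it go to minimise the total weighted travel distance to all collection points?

Manhattan distance separates: Σwᵢ(|x−xᵢ|+|y−yᵢ|) = Σwᵢ|x−xᵢ| + Σwᵢ|y−yᵢ|, so x and y are optimised independently as 1-D weighted medians.
Total weight W = 858; half = 429.
x-coordinate, sorted with cumulative weight:
  x=0 (A, w=150) cum 150
  x=0 (H, w=40) cum 190
  x=2 (E, w=225) cum 415
  x=5 (D, w=55) cum 470  ← median
  x=5 (G, w=8) cum 478
  x=11 (B, w=250) cum 728
  x=16 (F, w=30) cum 758
  x=18 (C, w=100) cum 858
⇒ x* = 5
y-coordinate, sorted with cumulative weight:
  y=0 (D, w=55) cum 55
  y=0 (F, w=30) cum 85
  y=6 (E, w=225) cum 310
  y=7 (B, w=250) cum 560  ← median
  y=7 (C, w=100) cum 660
  y=14 (G, w=8) cum 668
  y=15 (H, w=40) cum 708
  y=17 (A, w=150) cum 858
⇒ y* = 7

(5, 7)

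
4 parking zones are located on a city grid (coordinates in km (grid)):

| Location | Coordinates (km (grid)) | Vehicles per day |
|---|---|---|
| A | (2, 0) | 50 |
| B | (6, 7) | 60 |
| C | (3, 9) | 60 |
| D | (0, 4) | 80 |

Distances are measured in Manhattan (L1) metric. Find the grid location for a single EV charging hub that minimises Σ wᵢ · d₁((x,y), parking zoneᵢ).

Manhattan distance separates: Σwᵢ(|x−xᵢ|+|y−yᵢ|) = Σwᵢ|x−xᵢ| + Σwᵢ|y−yᵢ|, so x and y are optimised independently as 1-D weighted medians.
Total weight W = 250; half = 125.
x-coordinate, sorted with cumulative weight:
  x=0 (D, w=80) cum 80
  x=2 (A, w=50) cum 130  ← median
  x=3 (C, w=60) cum 190
  x=6 (B, w=60) cum 250
⇒ x* = 2
y-coordinate, sorted with cumulative weight:
  y=0 (A, w=50) cum 50
  y=4 (D, w=80) cum 130  ← median
  y=7 (B, w=60) cum 190
  y=9 (C, w=60) cum 250
⇒ y* = 4

(2, 4)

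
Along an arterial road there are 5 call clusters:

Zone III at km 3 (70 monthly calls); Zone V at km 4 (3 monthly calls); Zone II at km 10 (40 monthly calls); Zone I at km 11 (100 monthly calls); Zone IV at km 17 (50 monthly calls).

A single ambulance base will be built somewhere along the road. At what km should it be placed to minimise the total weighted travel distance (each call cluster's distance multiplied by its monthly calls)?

x = 11

For a sum of weighted absolute distances on a line, the optimum is the weighted median (not the mean). Total weight W = 263; half-weight = 131.5.
Sort by position and accumulate weight:
  km 3 (Zone III, w=70) → cum 70
  km 4 (Zone V, w=3) → cum 73
  km 10 (Zone II, w=40) → cum 113
  km 11 (Zone I, w=100) → cum 213  ≥ 131.5 → median here
  km 17 (Zone IV, w=50) → cum 263
Optimal location: km 11.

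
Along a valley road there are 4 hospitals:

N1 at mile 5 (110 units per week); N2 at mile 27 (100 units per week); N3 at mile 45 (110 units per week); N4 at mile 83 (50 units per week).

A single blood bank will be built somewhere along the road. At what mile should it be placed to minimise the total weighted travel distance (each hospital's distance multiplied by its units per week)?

For a sum of weighted absolute distances on a line, the optimum is the weighted median (not the mean). Total weight W = 370; half-weight = 185.
Sort by position and accumulate weight:
  mile 5 (N1, w=110) → cum 110
  mile 27 (N2, w=100) → cum 210  ≥ 185 → median here
  mile 45 (N3, w=110) → cum 320
  mile 83 (N4, w=50) → cum 370
Optimal location: mile 27.

x = 27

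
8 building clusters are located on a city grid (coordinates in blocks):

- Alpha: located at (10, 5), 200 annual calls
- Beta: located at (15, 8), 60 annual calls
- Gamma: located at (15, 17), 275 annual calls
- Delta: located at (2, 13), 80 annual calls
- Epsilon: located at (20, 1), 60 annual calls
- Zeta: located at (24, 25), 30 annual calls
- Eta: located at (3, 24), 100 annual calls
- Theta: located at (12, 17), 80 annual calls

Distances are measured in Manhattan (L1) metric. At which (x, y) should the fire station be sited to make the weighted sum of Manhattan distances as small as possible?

(12, 17)

Manhattan distance separates: Σwᵢ(|x−xᵢ|+|y−yᵢ|) = Σwᵢ|x−xᵢ| + Σwᵢ|y−yᵢ|, so x and y are optimised independently as 1-D weighted medians.
Total weight W = 885; half = 442.5.
x-coordinate, sorted with cumulative weight:
  x=2 (Delta, w=80) cum 80
  x=3 (Eta, w=100) cum 180
  x=10 (Alpha, w=200) cum 380
  x=12 (Theta, w=80) cum 460  ← median
  x=15 (Beta, w=60) cum 520
  x=15 (Gamma, w=275) cum 795
  x=20 (Epsilon, w=60) cum 855
  x=24 (Zeta, w=30) cum 885
⇒ x* = 12
y-coordinate, sorted with cumulative weight:
  y=1 (Epsilon, w=60) cum 60
  y=5 (Alpha, w=200) cum 260
  y=8 (Beta, w=60) cum 320
  y=13 (Delta, w=80) cum 400
  y=17 (Gamma, w=275) cum 675  ← median
  y=17 (Theta, w=80) cum 755
  y=24 (Eta, w=100) cum 855
  y=25 (Zeta, w=30) cum 885
⇒ y* = 17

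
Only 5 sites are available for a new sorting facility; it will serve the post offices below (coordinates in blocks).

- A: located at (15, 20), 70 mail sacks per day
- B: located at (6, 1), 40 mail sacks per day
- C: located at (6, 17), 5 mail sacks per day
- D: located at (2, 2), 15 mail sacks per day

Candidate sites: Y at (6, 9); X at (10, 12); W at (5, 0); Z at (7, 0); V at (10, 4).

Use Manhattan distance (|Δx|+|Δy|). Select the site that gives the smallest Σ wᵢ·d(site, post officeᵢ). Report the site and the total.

Total weighted distance at each candidate:
  Y (6, 9): total = 1925
  X (10, 12): total = 1825
  W (5, 0): total = 2345
  Z (7, 0): total = 2235
  V (10, 4): total = 1985
Minimum is at X with total 1825 blocks.

X, total 1825 blocks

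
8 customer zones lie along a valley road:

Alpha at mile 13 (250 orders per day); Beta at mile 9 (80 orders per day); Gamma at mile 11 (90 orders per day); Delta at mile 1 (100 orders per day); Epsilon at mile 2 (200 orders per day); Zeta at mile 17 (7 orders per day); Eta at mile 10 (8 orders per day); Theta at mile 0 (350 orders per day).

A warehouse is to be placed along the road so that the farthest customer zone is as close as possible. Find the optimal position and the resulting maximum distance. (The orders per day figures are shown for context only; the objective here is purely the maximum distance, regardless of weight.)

The 1-center on a line is the midpoint of the two extreme points: leftmost at 0, rightmost at 17.
Optimal location = (0 + 17)/2 = 8.5; maximum distance = (17 − 0)/2 = 8.5.

location 8.5, max distance 8.5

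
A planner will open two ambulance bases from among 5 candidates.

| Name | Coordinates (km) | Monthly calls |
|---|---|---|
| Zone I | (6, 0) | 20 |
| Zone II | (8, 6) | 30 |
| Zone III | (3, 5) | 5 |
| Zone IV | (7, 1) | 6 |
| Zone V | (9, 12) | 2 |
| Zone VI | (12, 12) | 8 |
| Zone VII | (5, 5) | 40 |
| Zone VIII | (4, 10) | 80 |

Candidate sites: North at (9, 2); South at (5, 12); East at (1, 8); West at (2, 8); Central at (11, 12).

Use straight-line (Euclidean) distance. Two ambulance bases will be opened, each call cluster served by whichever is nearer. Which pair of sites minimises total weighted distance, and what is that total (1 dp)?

{North, South}, total 685.6

Evaluate every pair (each demand assigned to the nearer of the two):
  {North, South}: total = 685.6
  {North, West}: total = 720.7
  {North, East}: total = 817.1
  {West, Central}: total = 844.0
  {South, West}: total = 848.6
  {South, East}: total = 906.2
  {East, West}: total = 934.3
  {East, Central}: total = 963.7
  {South, Central}: total = 1016.4
  {North, Central}: total = 1037.2
Best pair: {North, South} with total 685.6.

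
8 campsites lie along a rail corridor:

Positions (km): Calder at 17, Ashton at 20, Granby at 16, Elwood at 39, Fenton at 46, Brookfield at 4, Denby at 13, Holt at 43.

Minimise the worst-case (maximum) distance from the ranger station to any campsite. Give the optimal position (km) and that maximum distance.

The 1-center on a line is the midpoint of the two extreme points: leftmost at 4, rightmost at 46.
Optimal location = (4 + 46)/2 = 25; maximum distance = (46 − 4)/2 = 21.

location 25, max distance 21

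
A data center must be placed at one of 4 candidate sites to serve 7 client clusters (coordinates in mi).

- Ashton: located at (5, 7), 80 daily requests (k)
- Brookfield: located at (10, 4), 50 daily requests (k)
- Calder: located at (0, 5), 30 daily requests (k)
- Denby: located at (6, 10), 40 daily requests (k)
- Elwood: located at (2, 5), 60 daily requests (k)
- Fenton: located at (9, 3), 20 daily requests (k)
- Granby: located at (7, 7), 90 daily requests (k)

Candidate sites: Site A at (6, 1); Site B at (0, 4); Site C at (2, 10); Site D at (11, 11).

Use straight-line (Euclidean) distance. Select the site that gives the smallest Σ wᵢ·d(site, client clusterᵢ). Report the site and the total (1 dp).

Site C, total 2183.7 mi

Total weighted distance at each candidate:
  Site A (6, 1): total = 2271.9
  Site B (0, 4): total = 2336.6
  Site C (2, 10): total = 2183.7
  Site D (11, 11): total = 2833.3
Minimum is at Site C with total 2183.7 mi.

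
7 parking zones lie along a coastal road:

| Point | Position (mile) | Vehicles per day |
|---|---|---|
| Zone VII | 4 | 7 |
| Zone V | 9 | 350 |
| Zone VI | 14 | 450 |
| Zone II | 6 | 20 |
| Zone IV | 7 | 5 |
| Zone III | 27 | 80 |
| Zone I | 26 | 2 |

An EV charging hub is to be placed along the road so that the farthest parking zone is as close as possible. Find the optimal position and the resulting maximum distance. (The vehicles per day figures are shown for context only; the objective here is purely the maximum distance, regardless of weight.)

location 15.5, max distance 11.5

The 1-center on a line is the midpoint of the two extreme points: leftmost at 4, rightmost at 27.
Optimal location = (4 + 27)/2 = 15.5; maximum distance = (27 − 4)/2 = 11.5.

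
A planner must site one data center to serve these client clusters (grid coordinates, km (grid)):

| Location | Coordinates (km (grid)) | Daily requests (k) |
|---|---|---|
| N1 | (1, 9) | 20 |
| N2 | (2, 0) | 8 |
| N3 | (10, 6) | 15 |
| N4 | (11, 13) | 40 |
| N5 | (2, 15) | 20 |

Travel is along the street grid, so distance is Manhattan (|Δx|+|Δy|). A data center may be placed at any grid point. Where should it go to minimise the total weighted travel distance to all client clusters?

Manhattan distance separates: Σwᵢ(|x−xᵢ|+|y−yᵢ|) = Σwᵢ|x−xᵢ| + Σwᵢ|y−yᵢ|, so x and y are optimised independently as 1-D weighted medians.
Total weight W = 103; half = 51.5.
x-coordinate, sorted with cumulative weight:
  x=1 (N1, w=20) cum 20
  x=2 (N2, w=8) cum 28
  x=2 (N5, w=20) cum 48
  x=10 (N3, w=15) cum 63  ← median
  x=11 (N4, w=40) cum 103
⇒ x* = 10
y-coordinate, sorted with cumulative weight:
  y=0 (N2, w=8) cum 8
  y=6 (N3, w=15) cum 23
  y=9 (N1, w=20) cum 43
  y=13 (N4, w=40) cum 83  ← median
  y=15 (N5, w=20) cum 103
⇒ y* = 13

(10, 13)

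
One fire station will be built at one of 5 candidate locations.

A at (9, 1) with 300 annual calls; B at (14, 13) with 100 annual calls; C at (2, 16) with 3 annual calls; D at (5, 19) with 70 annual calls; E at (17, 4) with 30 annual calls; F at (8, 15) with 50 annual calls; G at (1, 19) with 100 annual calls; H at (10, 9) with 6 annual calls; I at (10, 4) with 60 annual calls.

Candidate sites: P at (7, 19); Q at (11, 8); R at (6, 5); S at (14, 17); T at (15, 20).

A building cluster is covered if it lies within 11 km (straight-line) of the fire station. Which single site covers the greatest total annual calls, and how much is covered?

Q, covering 546

Coverage radius r = 11 km; a point is covered iff (Δx)²+(Δy)² ≤ 11² = 121.
  P (7, 19): covers {B, C, D, F, G, H} → 329
  Q (11, 8): covers {A, B, E, F, H, I} → 546
  R (6, 5): covers {A, F, H, I} → 416
  S (14, 17): covers {B, D, F, H} → 226
  T (15, 20): covers {B, D, F} → 220
Maximum coverage at Q: 546 annual calls.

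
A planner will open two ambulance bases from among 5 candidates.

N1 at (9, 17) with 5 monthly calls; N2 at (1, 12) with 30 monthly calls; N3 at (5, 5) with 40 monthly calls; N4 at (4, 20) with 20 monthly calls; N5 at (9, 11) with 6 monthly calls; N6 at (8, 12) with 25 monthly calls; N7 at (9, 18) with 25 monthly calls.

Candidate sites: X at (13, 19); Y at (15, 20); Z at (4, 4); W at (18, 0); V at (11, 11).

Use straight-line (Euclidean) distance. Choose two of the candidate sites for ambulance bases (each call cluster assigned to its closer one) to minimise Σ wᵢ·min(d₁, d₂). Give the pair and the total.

Evaluate every pair (each demand assigned to the nearer of the two):
  {Z, V}: total = 845.6
  {X, Z}: total = 886.1
  {Y, Z}: total = 999.8
  {X, V}: total = 1038.5
  {Y, V}: total = 1141.7
  {W, V}: total = 1173.6
  {Z, W}: total = 1349.4
  {X, W}: total = 1549.2
  {X, Y}: total = 1637.0
  {Y, W}: total = 1783.2
Best pair: {Z, V} with total 845.6.

{Z, V}, total 845.6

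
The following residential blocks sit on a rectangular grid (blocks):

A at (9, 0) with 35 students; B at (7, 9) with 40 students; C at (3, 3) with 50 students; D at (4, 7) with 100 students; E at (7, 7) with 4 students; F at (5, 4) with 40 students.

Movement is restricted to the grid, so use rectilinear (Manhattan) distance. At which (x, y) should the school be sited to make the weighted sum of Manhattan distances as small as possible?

Manhattan distance separates: Σwᵢ(|x−xᵢ|+|y−yᵢ|) = Σwᵢ|x−xᵢ| + Σwᵢ|y−yᵢ|, so x and y are optimised independently as 1-D weighted medians.
Total weight W = 269; half = 134.5.
x-coordinate, sorted with cumulative weight:
  x=3 (C, w=50) cum 50
  x=4 (D, w=100) cum 150  ← median
  x=5 (F, w=40) cum 190
  x=7 (B, w=40) cum 230
  x=7 (E, w=4) cum 234
  x=9 (A, w=35) cum 269
⇒ x* = 4
y-coordinate, sorted with cumulative weight:
  y=0 (A, w=35) cum 35
  y=3 (C, w=50) cum 85
  y=4 (F, w=40) cum 125
  y=7 (D, w=100) cum 225  ← median
  y=7 (E, w=4) cum 229
  y=9 (B, w=40) cum 269
⇒ y* = 7

(4, 7)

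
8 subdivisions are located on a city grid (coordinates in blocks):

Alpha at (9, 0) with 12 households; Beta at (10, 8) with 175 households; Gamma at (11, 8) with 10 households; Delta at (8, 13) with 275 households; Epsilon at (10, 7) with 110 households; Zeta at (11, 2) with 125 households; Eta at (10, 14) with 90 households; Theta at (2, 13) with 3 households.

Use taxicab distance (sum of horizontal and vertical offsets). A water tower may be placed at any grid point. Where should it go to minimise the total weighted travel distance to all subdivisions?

Manhattan distance separates: Σwᵢ(|x−xᵢ|+|y−yᵢ|) = Σwᵢ|x−xᵢ| + Σwᵢ|y−yᵢ|, so x and y are optimised independently as 1-D weighted medians.
Total weight W = 800; half = 400.
x-coordinate, sorted with cumulative weight:
  x=2 (Theta, w=3) cum 3
  x=8 (Delta, w=275) cum 278
  x=9 (Alpha, w=12) cum 290
  x=10 (Beta, w=175) cum 465  ← median
  x=10 (Epsilon, w=110) cum 575
  x=10 (Eta, w=90) cum 665
  x=11 (Gamma, w=10) cum 675
  x=11 (Zeta, w=125) cum 800
⇒ x* = 10
y-coordinate, sorted with cumulative weight:
  y=0 (Alpha, w=12) cum 12
  y=2 (Zeta, w=125) cum 137
  y=7 (Epsilon, w=110) cum 247
  y=8 (Beta, w=175) cum 422  ← median
  y=8 (Gamma, w=10) cum 432
  y=13 (Delta, w=275) cum 707
  y=13 (Theta, w=3) cum 710
  y=14 (Eta, w=90) cum 800
⇒ y* = 8

(10, 8)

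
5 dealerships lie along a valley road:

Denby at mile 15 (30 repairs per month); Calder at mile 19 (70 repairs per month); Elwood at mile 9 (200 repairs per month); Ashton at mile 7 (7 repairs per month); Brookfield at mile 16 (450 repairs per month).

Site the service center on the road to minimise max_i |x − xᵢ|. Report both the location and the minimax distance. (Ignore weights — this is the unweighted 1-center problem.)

The 1-center on a line is the midpoint of the two extreme points: leftmost at 7, rightmost at 19.
Optimal location = (7 + 19)/2 = 13; maximum distance = (19 − 7)/2 = 6.

location 13, max distance 6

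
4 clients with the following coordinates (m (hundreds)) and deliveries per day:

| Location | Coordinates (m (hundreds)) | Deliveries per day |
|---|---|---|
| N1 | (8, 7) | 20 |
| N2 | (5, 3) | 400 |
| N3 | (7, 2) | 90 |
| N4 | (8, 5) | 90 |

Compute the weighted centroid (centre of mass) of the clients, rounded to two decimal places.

The minimiser of Σwᵢ‖p−pᵢ‖² is the weighted centroid p* = (Σwᵢpᵢ)/(Σwᵢ).
Σwᵢ = 600.
Σwᵢxᵢ = 20·8 + 400·5 + 90·7 + 90·8 = 3510.
Σwᵢyᵢ = 20·7 + 400·3 + 90·2 + 90·5 = 1970.
x* = 3510/600 = 5.85, y* = 1970/600 = 3.28.

(5.85, 3.28)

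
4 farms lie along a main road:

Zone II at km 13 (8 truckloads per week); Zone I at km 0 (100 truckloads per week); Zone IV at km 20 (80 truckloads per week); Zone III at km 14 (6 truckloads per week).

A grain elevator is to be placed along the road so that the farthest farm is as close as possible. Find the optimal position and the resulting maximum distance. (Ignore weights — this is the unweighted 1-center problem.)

The 1-center on a line is the midpoint of the two extreme points: leftmost at 0, rightmost at 20.
Optimal location = (0 + 20)/2 = 10; maximum distance = (20 − 0)/2 = 10.

location 10, max distance 10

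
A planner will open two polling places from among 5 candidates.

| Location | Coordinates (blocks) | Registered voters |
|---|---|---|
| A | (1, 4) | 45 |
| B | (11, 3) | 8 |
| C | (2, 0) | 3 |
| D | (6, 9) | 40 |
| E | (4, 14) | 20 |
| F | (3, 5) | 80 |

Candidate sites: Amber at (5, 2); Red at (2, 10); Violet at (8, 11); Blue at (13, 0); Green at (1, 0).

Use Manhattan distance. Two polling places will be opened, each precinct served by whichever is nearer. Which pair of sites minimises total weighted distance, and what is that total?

{Amber, Violet}, total 1041

Evaluate every pair (each demand assigned to the nearer of the two):
  {Amber, Violet}: total = 1041
  {Amber, Red}: total = 1061
  {Red, Green}: total = 1087
  {Violet, Green}: total = 1131
  {Red, Blue}: total = 1185
  {Red, Violet}: total = 1193
  {Amber, Green}: total = 1219
  {Amber, Blue}: total = 1305
  {Blue, Green}: total = 1683
  {Violet, Blue}: total = 1883
Best pair: {Amber, Violet} with total 1041.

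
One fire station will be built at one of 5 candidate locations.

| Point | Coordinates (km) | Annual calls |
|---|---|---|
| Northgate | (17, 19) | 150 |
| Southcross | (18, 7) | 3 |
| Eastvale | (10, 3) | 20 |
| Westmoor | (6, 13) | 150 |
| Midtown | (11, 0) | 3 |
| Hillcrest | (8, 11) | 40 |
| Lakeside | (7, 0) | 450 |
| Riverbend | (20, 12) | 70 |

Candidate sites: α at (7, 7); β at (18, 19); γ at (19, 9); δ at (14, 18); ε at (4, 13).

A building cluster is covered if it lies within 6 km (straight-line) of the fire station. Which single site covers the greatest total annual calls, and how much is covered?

Coverage radius r = 6 km; a point is covered iff (Δx)²+(Δy)² ≤ 6² = 36.
  α (7, 7): covers {Eastvale, Hillcrest} → 60
  β (18, 19): covers {Northgate} → 150
  γ (19, 9): covers {Southcross, Riverbend} → 73
  δ (14, 18): covers {Northgate} → 150
  ε (4, 13): covers {Westmoor, Hillcrest} → 190
Maximum coverage at ε: 190 annual calls.

ε, covering 190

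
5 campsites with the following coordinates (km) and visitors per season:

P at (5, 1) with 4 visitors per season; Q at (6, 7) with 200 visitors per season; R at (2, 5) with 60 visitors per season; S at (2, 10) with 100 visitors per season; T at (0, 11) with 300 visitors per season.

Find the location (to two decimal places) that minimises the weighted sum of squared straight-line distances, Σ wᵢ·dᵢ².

(2.32, 9.04)

The minimiser of Σwᵢ‖p−pᵢ‖² is the weighted centroid p* = (Σwᵢpᵢ)/(Σwᵢ).
Σwᵢ = 664.
Σwᵢxᵢ = 4·5 + 200·6 + 60·2 + 100·2 + 300·0 = 1540.
Σwᵢyᵢ = 4·1 + 200·7 + 60·5 + 100·10 + 300·11 = 6004.
x* = 1540/664 = 2.32, y* = 6004/664 = 9.04.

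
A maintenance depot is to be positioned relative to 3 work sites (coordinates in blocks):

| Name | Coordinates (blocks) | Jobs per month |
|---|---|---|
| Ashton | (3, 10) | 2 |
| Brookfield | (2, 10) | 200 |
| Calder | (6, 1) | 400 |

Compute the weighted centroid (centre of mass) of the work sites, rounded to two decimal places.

(4.66, 4.02)

The minimiser of Σwᵢ‖p−pᵢ‖² is the weighted centroid p* = (Σwᵢpᵢ)/(Σwᵢ).
Σwᵢ = 602.
Σwᵢxᵢ = 2·3 + 200·2 + 400·6 = 2806.
Σwᵢyᵢ = 2·10 + 200·10 + 400·1 = 2420.
x* = 2806/602 = 4.66, y* = 2420/602 = 4.02.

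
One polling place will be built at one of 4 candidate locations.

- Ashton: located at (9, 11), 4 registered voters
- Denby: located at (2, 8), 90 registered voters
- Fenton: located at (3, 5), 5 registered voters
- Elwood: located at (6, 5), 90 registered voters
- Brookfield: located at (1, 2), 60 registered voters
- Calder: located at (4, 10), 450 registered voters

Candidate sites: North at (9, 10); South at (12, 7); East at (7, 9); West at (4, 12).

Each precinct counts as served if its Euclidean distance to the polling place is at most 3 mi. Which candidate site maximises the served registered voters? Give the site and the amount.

Coverage radius r = 3 mi; a point is covered iff (Δx)²+(Δy)² ≤ 3² = 9.
  North (9, 10): covers {Ashton} → 4
  South (12, 7): covers {none} → 0
  East (7, 9): covers {Ashton} → 4
  West (4, 12): covers {Calder} → 450
Maximum coverage at West: 450 registered voters.

West, covering 450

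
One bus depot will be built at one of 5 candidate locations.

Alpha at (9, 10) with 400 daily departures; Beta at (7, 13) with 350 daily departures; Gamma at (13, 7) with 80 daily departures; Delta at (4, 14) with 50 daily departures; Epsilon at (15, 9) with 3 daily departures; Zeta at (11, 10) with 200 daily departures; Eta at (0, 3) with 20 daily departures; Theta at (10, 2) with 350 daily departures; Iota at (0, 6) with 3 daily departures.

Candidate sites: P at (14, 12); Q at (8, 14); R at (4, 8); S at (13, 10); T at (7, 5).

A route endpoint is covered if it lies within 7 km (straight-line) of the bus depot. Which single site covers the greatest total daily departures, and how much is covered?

S, covering 1033

Coverage radius r = 7 km; a point is covered iff (Δx)²+(Δy)² ≤ 7² = 49.
  P (14, 12): covers {Alpha, Gamma, Epsilon, Zeta} → 683
  Q (8, 14): covers {Alpha, Beta, Delta, Zeta} → 1000
  R (4, 8): covers {Alpha, Beta, Delta, Eta, Iota} → 823
  S (13, 10): covers {Alpha, Beta, Gamma, Epsilon, Zeta} → 1033
  T (7, 5): covers {Alpha, Gamma, Zeta, Theta} → 1030
Maximum coverage at S: 1033 daily departures.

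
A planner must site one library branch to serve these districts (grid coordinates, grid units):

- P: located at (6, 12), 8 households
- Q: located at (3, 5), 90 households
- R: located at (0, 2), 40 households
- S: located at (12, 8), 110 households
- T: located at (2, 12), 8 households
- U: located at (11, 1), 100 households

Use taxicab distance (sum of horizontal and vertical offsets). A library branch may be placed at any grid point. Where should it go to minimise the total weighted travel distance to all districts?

Manhattan distance separates: Σwᵢ(|x−xᵢ|+|y−yᵢ|) = Σwᵢ|x−xᵢ| + Σwᵢ|y−yᵢ|, so x and y are optimised independently as 1-D weighted medians.
Total weight W = 356; half = 178.
x-coordinate, sorted with cumulative weight:
  x=0 (R, w=40) cum 40
  x=2 (T, w=8) cum 48
  x=3 (Q, w=90) cum 138
  x=6 (P, w=8) cum 146
  x=11 (U, w=100) cum 246  ← median
  x=12 (S, w=110) cum 356
⇒ x* = 11
y-coordinate, sorted with cumulative weight:
  y=1 (U, w=100) cum 100
  y=2 (R, w=40) cum 140
  y=5 (Q, w=90) cum 230  ← median
  y=8 (S, w=110) cum 340
  y=12 (P, w=8) cum 348
  y=12 (T, w=8) cum 356
⇒ y* = 5

(11, 5)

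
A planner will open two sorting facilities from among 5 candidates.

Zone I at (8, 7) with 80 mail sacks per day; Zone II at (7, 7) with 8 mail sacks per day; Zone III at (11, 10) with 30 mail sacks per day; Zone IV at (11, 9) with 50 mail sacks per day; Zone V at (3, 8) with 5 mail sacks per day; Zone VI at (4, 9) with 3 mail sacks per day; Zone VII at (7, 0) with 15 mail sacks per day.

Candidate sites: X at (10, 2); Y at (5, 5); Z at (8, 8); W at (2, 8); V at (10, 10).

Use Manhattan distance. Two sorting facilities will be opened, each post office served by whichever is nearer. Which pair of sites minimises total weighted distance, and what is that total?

{Z, V}, total 401

Evaluate every pair (each demand assigned to the nearer of the two):
  {Z, V}: total = 401
  {X, Z}: total = 561
  {Y, Z}: total = 591
  {Z, W}: total = 595
  {Y, V}: total = 707
  {X, V}: total = 719
  {W, V}: total = 787
  {X, Y}: total = 1217
  {X, W}: total = 1367
  {Y, W}: total = 1381
Best pair: {Z, V} with total 401.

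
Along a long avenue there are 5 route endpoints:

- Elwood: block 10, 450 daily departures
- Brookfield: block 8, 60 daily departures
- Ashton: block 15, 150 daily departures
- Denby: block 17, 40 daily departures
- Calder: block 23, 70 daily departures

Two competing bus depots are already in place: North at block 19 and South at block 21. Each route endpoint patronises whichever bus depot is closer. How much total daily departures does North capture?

The indifferent point is the midpoint (19+21)/2 = 20; route endpoints left of it (closer to North at 19) go to North, those right go to South.
  Brookfield at 8 (w=60) → North
  Elwood at 10 (w=450) → North
  Ashton at 15 (w=150) → North
  Denby at 17 (w=40) → North
  Calder at 23 (w=70) → South
North captures 700; South captures 70.

700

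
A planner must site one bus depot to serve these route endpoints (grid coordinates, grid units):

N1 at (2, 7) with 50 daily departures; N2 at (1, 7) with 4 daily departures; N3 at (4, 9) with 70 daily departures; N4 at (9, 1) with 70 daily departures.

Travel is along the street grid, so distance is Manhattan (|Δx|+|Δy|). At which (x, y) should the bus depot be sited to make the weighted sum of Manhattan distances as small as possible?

(4, 7)

Manhattan distance separates: Σwᵢ(|x−xᵢ|+|y−yᵢ|) = Σwᵢ|x−xᵢ| + Σwᵢ|y−yᵢ|, so x and y are optimised independently as 1-D weighted medians.
Total weight W = 194; half = 97.
x-coordinate, sorted with cumulative weight:
  x=1 (N2, w=4) cum 4
  x=2 (N1, w=50) cum 54
  x=4 (N3, w=70) cum 124  ← median
  x=9 (N4, w=70) cum 194
⇒ x* = 4
y-coordinate, sorted with cumulative weight:
  y=1 (N4, w=70) cum 70
  y=7 (N1, w=50) cum 120  ← median
  y=7 (N2, w=4) cum 124
  y=9 (N3, w=70) cum 194
⇒ y* = 7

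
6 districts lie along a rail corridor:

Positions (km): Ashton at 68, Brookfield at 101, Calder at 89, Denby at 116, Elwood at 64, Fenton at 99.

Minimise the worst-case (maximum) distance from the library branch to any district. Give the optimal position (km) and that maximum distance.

The 1-center on a line is the midpoint of the two extreme points: leftmost at 64, rightmost at 116.
Optimal location = (64 + 116)/2 = 90; maximum distance = (116 − 64)/2 = 26.

location 90, max distance 26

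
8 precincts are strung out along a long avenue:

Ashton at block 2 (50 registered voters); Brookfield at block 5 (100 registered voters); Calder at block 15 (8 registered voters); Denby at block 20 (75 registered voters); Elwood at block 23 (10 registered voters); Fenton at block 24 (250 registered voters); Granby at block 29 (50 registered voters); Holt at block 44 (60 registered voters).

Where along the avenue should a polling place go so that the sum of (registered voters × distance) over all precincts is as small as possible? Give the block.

For a sum of weighted absolute distances on a line, the optimum is the weighted median (not the mean). Total weight W = 603; half-weight = 301.5.
Sort by position and accumulate weight:
  block 2 (Ashton, w=50) → cum 50
  block 5 (Brookfield, w=100) → cum 150
  block 15 (Calder, w=8) → cum 158
  block 20 (Denby, w=75) → cum 233
  block 23 (Elwood, w=10) → cum 243
  block 24 (Fenton, w=250) → cum 493  ≥ 301.5 → median here
  block 29 (Granby, w=50) → cum 543
  block 44 (Holt, w=60) → cum 603
Optimal location: block 24.

x = 24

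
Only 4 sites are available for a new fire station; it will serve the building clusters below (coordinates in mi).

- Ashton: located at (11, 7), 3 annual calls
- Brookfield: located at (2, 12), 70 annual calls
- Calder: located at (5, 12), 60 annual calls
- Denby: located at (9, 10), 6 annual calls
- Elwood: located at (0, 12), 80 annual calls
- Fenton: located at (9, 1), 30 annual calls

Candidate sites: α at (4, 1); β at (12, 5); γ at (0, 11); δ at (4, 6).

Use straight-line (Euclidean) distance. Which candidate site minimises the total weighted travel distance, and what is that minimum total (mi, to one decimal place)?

Total weighted distance at each candidate:
  α (4, 1): total = 2621.2
  β (12, 5): total = 2751.5
  γ (0, 11): total = 1035.5
  δ (4, 6): total = 1656.3
Minimum is at γ with total 1035.5 mi.

γ, total 1035.5 mi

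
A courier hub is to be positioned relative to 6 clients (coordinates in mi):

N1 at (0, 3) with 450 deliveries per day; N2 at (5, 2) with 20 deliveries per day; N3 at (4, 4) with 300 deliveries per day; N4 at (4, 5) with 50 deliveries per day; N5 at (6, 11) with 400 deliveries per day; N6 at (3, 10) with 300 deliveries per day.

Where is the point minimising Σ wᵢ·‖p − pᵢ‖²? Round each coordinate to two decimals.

The minimiser of Σwᵢ‖p−pᵢ‖² is the weighted centroid p* = (Σwᵢpᵢ)/(Σwᵢ).
Σwᵢ = 1520.
Σwᵢxᵢ = 450·0 + 20·5 + 300·4 + 50·4 + 400·6 + 300·3 = 4800.
Σwᵢyᵢ = 450·3 + 20·2 + 300·4 + 50·5 + 400·11 + 300·10 = 10240.
x* = 4800/1520 = 3.16, y* = 10240/1520 = 6.74.

(3.16, 6.74)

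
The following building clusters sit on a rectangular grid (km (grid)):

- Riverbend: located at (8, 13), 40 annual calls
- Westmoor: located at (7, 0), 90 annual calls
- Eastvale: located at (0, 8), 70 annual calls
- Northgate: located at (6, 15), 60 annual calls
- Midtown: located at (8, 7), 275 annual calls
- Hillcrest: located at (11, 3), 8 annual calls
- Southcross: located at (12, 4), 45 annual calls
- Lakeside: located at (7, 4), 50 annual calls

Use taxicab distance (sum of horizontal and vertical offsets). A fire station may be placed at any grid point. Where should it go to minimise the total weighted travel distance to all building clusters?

(8, 7)

Manhattan distance separates: Σwᵢ(|x−xᵢ|+|y−yᵢ|) = Σwᵢ|x−xᵢ| + Σwᵢ|y−yᵢ|, so x and y are optimised independently as 1-D weighted medians.
Total weight W = 638; half = 319.
x-coordinate, sorted with cumulative weight:
  x=0 (Eastvale, w=70) cum 70
  x=6 (Northgate, w=60) cum 130
  x=7 (Westmoor, w=90) cum 220
  x=7 (Lakeside, w=50) cum 270
  x=8 (Riverbend, w=40) cum 310
  x=8 (Midtown, w=275) cum 585  ← median
  x=11 (Hillcrest, w=8) cum 593
  x=12 (Southcross, w=45) cum 638
⇒ x* = 8
y-coordinate, sorted with cumulative weight:
  y=0 (Westmoor, w=90) cum 90
  y=3 (Hillcrest, w=8) cum 98
  y=4 (Southcross, w=45) cum 143
  y=4 (Lakeside, w=50) cum 193
  y=7 (Midtown, w=275) cum 468  ← median
  y=8 (Eastvale, w=70) cum 538
  y=13 (Riverbend, w=40) cum 578
  y=15 (Northgate, w=60) cum 638
⇒ y* = 7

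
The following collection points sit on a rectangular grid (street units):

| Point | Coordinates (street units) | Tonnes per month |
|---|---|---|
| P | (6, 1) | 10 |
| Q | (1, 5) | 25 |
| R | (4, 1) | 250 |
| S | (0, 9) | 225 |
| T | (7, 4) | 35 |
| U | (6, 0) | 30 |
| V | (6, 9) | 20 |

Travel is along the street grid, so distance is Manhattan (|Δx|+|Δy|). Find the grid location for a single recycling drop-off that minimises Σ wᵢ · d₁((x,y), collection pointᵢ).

Manhattan distance separates: Σwᵢ(|x−xᵢ|+|y−yᵢ|) = Σwᵢ|x−xᵢ| + Σwᵢ|y−yᵢ|, so x and y are optimised independently as 1-D weighted medians.
Total weight W = 595; half = 297.5.
x-coordinate, sorted with cumulative weight:
  x=0 (S, w=225) cum 225
  x=1 (Q, w=25) cum 250
  x=4 (R, w=250) cum 500  ← median
  x=6 (P, w=10) cum 510
  x=6 (U, w=30) cum 540
  x=6 (V, w=20) cum 560
  x=7 (T, w=35) cum 595
⇒ x* = 4
y-coordinate, sorted with cumulative weight:
  y=0 (U, w=30) cum 30
  y=1 (P, w=10) cum 40
  y=1 (R, w=250) cum 290
  y=4 (T, w=35) cum 325  ← median
  y=5 (Q, w=25) cum 350
  y=9 (S, w=225) cum 575
  y=9 (V, w=20) cum 595
⇒ y* = 4

(4, 4)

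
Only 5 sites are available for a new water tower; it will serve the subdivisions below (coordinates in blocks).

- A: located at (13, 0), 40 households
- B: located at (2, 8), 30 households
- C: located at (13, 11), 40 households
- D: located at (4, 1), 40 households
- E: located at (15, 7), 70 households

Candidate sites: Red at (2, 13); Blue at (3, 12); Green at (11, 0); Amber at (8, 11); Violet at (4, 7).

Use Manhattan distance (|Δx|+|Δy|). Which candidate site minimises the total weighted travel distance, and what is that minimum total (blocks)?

Green, total 2200 blocks

Total weighted distance at each candidate:
  Red (2, 13): total = 3520
  Blue (3, 12): total = 3140
  Green (11, 0): total = 2200
  Amber (8, 11): total = 2440
  Violet (4, 7): total = 2260
Minimum is at Green with total 2200 blocks.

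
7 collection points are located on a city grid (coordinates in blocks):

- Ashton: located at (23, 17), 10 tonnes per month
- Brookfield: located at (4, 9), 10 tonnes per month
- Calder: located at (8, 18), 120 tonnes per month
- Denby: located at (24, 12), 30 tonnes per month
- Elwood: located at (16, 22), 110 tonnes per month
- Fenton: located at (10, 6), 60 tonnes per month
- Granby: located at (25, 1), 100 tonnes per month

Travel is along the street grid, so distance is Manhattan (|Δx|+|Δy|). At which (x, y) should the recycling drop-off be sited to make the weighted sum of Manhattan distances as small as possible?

Manhattan distance separates: Σwᵢ(|x−xᵢ|+|y−yᵢ|) = Σwᵢ|x−xᵢ| + Σwᵢ|y−yᵢ|, so x and y are optimised independently as 1-D weighted medians.
Total weight W = 440; half = 220.
x-coordinate, sorted with cumulative weight:
  x=4 (Brookfield, w=10) cum 10
  x=8 (Calder, w=120) cum 130
  x=10 (Fenton, w=60) cum 190
  x=16 (Elwood, w=110) cum 300  ← median
  x=23 (Ashton, w=10) cum 310
  x=24 (Denby, w=30) cum 340
  x=25 (Granby, w=100) cum 440
⇒ x* = 16
y-coordinate, sorted with cumulative weight:
  y=1 (Granby, w=100) cum 100
  y=6 (Fenton, w=60) cum 160
  y=9 (Brookfield, w=10) cum 170
  y=12 (Denby, w=30) cum 200
  y=17 (Ashton, w=10) cum 210
  y=18 (Calder, w=120) cum 330  ← median
  y=22 (Elwood, w=110) cum 440
⇒ y* = 18

(16, 18)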